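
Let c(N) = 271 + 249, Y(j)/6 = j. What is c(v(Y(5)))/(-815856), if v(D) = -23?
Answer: -65/101982 ≈ -0.00063737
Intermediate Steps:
Y(j) = 6*j
c(N) = 520
c(v(Y(5)))/(-815856) = 520/(-815856) = 520*(-1/815856) = -65/101982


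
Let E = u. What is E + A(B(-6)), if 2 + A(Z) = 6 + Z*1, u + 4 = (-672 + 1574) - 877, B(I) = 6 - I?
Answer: 37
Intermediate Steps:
u = 21 (u = -4 + ((-672 + 1574) - 877) = -4 + (902 - 877) = -4 + 25 = 21)
E = 21
A(Z) = 4 + Z (A(Z) = -2 + (6 + Z*1) = -2 + (6 + Z) = 4 + Z)
E + A(B(-6)) = 21 + (4 + (6 - 1*(-6))) = 21 + (4 + (6 + 6)) = 21 + (4 + 12) = 21 + 16 = 37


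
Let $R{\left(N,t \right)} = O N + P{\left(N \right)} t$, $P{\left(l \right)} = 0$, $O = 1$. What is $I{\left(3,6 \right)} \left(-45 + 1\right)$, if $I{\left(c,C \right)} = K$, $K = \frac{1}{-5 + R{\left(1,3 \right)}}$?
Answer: $11$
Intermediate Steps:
$R{\left(N,t \right)} = N$ ($R{\left(N,t \right)} = 1 N + 0 t = N + 0 = N$)
$K = - \frac{1}{4}$ ($K = \frac{1}{-5 + 1} = \frac{1}{-4} = - \frac{1}{4} \approx -0.25$)
$I{\left(c,C \right)} = - \frac{1}{4}$
$I{\left(3,6 \right)} \left(-45 + 1\right) = - \frac{-45 + 1}{4} = \left(- \frac{1}{4}\right) \left(-44\right) = 11$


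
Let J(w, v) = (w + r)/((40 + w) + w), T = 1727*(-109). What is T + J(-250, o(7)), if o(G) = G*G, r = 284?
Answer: -43295907/230 ≈ -1.8824e+5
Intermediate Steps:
o(G) = G**2
T = -188243
J(w, v) = (284 + w)/(40 + 2*w) (J(w, v) = (w + 284)/((40 + w) + w) = (284 + w)/(40 + 2*w))
T + J(-250, o(7)) = -188243 + (284 - 250)/(2*(20 - 250)) = -188243 + (1/2)*34/(-230) = -188243 + (1/2)*(-1/230)*34 = -188243 - 17/230 = -43295907/230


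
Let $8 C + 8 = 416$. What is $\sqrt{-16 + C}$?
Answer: $\sqrt{35} \approx 5.9161$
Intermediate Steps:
$C = 51$ ($C = -1 + \frac{1}{8} \cdot 416 = -1 + 52 = 51$)
$\sqrt{-16 + C} = \sqrt{-16 + 51} = \sqrt{35}$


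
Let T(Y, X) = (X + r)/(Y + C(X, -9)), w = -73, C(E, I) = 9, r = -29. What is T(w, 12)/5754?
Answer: 17/368256 ≈ 4.6164e-5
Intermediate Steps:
T(Y, X) = (-29 + X)/(9 + Y) (T(Y, X) = (X - 29)/(Y + 9) = (-29 + X)/(9 + Y))
T(w, 12)/5754 = ((-29 + 12)/(9 - 73))/5754 = (-17/(-64))*(1/5754) = -1/64*(-17)*(1/5754) = (17/64)*(1/5754) = 17/368256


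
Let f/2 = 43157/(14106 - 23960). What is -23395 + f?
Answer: -115310322/4927 ≈ -23404.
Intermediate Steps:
f = -43157/4927 (f = 2*(43157/(14106 - 23960)) = 2*(43157/(-9854)) = 2*(43157*(-1/9854)) = 2*(-43157/9854) = -43157/4927 ≈ -8.7593)
-23395 + f = -23395 - 43157/4927 = -115310322/4927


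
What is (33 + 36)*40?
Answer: 2760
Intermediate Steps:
(33 + 36)*40 = 69*40 = 2760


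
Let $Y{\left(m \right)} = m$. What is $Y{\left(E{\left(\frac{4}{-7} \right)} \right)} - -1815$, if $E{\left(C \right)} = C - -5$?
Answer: $\frac{12736}{7} \approx 1819.4$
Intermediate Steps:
$E{\left(C \right)} = 5 + C$ ($E{\left(C \right)} = C + 5 = 5 + C$)
$Y{\left(E{\left(\frac{4}{-7} \right)} \right)} - -1815 = \left(5 + \frac{4}{-7}\right) - -1815 = \left(5 + 4 \left(- \frac{1}{7}\right)\right) + 1815 = \left(5 - \frac{4}{7}\right) + 1815 = \frac{31}{7} + 1815 = \frac{12736}{7}$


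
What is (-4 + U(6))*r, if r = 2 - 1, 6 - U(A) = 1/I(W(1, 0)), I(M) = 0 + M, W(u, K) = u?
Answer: 1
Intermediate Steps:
I(M) = M
U(A) = 5 (U(A) = 6 - 1/1 = 6 - 1*1 = 6 - 1 = 5)
r = 1
(-4 + U(6))*r = (-4 + 5)*1 = 1*1 = 1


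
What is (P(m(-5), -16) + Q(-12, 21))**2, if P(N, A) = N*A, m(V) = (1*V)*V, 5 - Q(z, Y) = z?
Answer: 146689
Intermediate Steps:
Q(z, Y) = 5 - z
m(V) = V**2 (m(V) = V*V = V**2)
P(N, A) = A*N
(P(m(-5), -16) + Q(-12, 21))**2 = (-16*(-5)**2 + (5 - 1*(-12)))**2 = (-16*25 + (5 + 12))**2 = (-400 + 17)**2 = (-383)**2 = 146689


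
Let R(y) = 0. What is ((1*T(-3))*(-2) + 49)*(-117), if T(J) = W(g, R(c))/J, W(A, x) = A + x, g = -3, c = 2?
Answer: -5499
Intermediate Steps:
T(J) = -3/J (T(J) = (-3 + 0)/J = -3/J)
((1*T(-3))*(-2) + 49)*(-117) = ((1*(-3/(-3)))*(-2) + 49)*(-117) = ((1*(-3*(-⅓)))*(-2) + 49)*(-117) = ((1*1)*(-2) + 49)*(-117) = (1*(-2) + 49)*(-117) = (-2 + 49)*(-117) = 47*(-117) = -5499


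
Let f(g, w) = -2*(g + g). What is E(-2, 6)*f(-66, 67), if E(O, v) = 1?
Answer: 264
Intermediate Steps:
f(g, w) = -4*g
E(-2, 6)*f(-66, 67) = 1*(-4*(-66)) = 1*264 = 264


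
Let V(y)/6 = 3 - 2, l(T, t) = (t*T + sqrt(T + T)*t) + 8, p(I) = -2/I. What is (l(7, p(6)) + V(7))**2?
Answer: (35 - sqrt(14))**2/9 ≈ 108.56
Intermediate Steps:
l(T, t) = 8 + T*t + t*sqrt(2)*sqrt(T) (l(T, t) = (T*t + sqrt(2*T)*t) + 8 = (T*t + (sqrt(2)*sqrt(T))*t) + 8 = (T*t + t*sqrt(2)*sqrt(T)) + 8 = 8 + T*t + t*sqrt(2)*sqrt(T))
V(y) = 6 (V(y) = 6*(3 - 2) = 6*1 = 6)
(l(7, p(6)) + V(7))**2 = ((8 + 7*(-2/6) + (-2/6)*sqrt(2)*sqrt(7)) + 6)**2 = ((8 + 7*(-2*1/6) + (-2*1/6)*sqrt(2)*sqrt(7)) + 6)**2 = ((8 + 7*(-1/3) - sqrt(2)*sqrt(7)/3) + 6)**2 = ((8 - 7/3 - sqrt(14)/3) + 6)**2 = ((17/3 - sqrt(14)/3) + 6)**2 = (35/3 - sqrt(14)/3)**2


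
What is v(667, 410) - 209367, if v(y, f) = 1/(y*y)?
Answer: -93145075262/444889 ≈ -2.0937e+5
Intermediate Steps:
v(y, f) = y**(-2) (v(y, f) = 1/(y**2) = y**(-2))
v(667, 410) - 209367 = 667**(-2) - 209367 = 1/444889 - 209367 = -93145075262/444889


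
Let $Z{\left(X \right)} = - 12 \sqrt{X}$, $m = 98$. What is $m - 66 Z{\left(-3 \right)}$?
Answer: $98 + 792 i \sqrt{3} \approx 98.0 + 1371.8 i$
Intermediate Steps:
$m - 66 Z{\left(-3 \right)} = 98 - 66 \left(- 12 \sqrt{-3}\right) = 98 - 66 \left(- 12 i \sqrt{3}\right) = 98 + 792 i \sqrt{3}$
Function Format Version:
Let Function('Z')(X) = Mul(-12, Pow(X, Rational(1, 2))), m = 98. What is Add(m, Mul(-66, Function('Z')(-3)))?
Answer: Add(98, Mul(792, I, Pow(3, Rational(1, 2)))) ≈ Add(98.000, Mul(1371.8, I))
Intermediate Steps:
Add(m, Mul(-66, Function('Z')(-3))) = Add(98, Mul(-66, Mul(-12, Pow(-3, Rational(1, 2))))) = Add(98, Mul(-66, Mul(-12, Mul(I, Pow(3, Rational(1, 2)))))) = Add(98, Mul(-66, Mul(-12, I, Pow(3, Rational(1, 2))))) = Add(98, Mul(792, I, Pow(3, Rational(1, 2))))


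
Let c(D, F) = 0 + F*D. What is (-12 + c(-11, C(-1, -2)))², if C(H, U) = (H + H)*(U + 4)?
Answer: 1024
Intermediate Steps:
C(H, U) = 2*H*(4 + U) (C(H, U) = (2*H)*(4 + U) = 2*H*(4 + U))
c(D, F) = D*F (c(D, F) = 0 + D*F = D*F)
(-12 + c(-11, C(-1, -2)))² = (-12 - 22*(-1)*(4 - 2))² = (-12 - 22*(-1)*2)² = (-12 - 11*(-4))² = (-12 + 44)² = 32² = 1024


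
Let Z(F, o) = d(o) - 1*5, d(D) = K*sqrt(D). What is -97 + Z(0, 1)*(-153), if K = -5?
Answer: 1433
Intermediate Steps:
d(D) = -5*sqrt(D)
Z(F, o) = -5 - 5*sqrt(o) (Z(F, o) = -5*sqrt(o) - 1*5 = -5*sqrt(o) - 5 = -5 - 5*sqrt(o))
-97 + Z(0, 1)*(-153) = -97 + (-5 - 5*sqrt(1))*(-153) = -97 + (-5 - 5*1)*(-153) = -97 + (-5 - 5)*(-153) = -97 - 10*(-153) = -97 + 1530 = 1433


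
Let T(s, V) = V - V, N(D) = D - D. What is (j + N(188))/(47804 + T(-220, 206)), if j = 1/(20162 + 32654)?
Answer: 1/2524816064 ≈ 3.9607e-10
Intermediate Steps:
N(D) = 0
T(s, V) = 0
j = 1/52816 ≈ 1.8934e-5
(j + N(188))/(47804 + T(-220, 206)) = (1/52816 + 0)/(47804 + 0) = (1/52816)/47804 = (1/52816)*(1/47804) = 1/2524816064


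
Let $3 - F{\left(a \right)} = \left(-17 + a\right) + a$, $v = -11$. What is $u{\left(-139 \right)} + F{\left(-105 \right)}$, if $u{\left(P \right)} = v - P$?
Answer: $358$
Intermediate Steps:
$u{\left(P \right)} = -11 - P$
$F{\left(a \right)} = 20 - 2 a$ ($F{\left(a \right)} = 3 - \left(\left(-17 + a\right) + a\right) = 3 - \left(-17 + 2 a\right) = 20 - 2 a$)
$u{\left(-139 \right)} + F{\left(-105 \right)} = \left(-11 - -139\right) + \left(20 - -210\right) = \left(-11 + 139\right) + \left(20 + 210\right) = 128 + 230 = 358$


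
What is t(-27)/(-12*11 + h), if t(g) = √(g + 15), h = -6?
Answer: -I*√3/69 ≈ -0.025102*I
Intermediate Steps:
t(g) = √(15 + g)
t(-27)/(-12*11 + h) = √(15 - 27)/(-12*11 - 6) = √(-12)/(-132 - 6) = (2*I*√3)/(-138) = (2*I*√3)*(-1/138) = -I*√3/69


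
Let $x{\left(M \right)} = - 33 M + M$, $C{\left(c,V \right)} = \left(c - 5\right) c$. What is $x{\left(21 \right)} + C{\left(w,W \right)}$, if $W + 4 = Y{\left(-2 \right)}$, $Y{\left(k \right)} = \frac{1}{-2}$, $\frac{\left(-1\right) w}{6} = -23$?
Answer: $17682$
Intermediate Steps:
$w = 138$ ($w = \left(-6\right) \left(-23\right) = 138$)
$Y{\left(k \right)} = - \frac{1}{2}$
$W = - \frac{9}{2}$ ($W = -4 - \frac{1}{2} = - \frac{9}{2} \approx -4.5$)
$C{\left(c,V \right)} = c \left(-5 + c\right)$ ($C{\left(c,V \right)} = \left(-5 + c\right) c = c \left(-5 + c\right)$)
$x{\left(M \right)} = - 32 M$
$x{\left(21 \right)} + C{\left(w,W \right)} = \left(-32\right) 21 + 138 \left(-5 + 138\right) = -672 + 138 \cdot 133 = -672 + 18354 = 17682$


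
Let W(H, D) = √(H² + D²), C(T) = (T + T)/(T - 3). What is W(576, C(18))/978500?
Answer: 3*√57601/1223125 ≈ 0.00058866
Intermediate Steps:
C(T) = 2*T/(-3 + T) (C(T) = (2*T)/(-3 + T) = 2*T/(-3 + T))
W(H, D) = √(D² + H²)
W(576, C(18))/978500 = √((2*18/(-3 + 18))² + 576²)/978500 = √((2*18/15)² + 331776)*(1/978500) = √((2*18*(1/15))² + 331776)*(1/978500) = √((12/5)² + 331776)*(1/978500) = √(144/25 + 331776)*(1/978500) = √(8294544/25)*(1/978500) = (12*√57601/5)*(1/978500) = 3*√57601/1223125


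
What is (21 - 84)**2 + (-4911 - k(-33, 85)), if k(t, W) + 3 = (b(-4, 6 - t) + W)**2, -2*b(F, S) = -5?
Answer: -34381/4 ≈ -8595.3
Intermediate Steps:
b(F, S) = 5/2 (b(F, S) = -1/2*(-5) = 5/2)
k(t, W) = -3 + (5/2 + W)**2
(21 - 84)**2 + (-4911 - k(-33, 85)) = (21 - 84)**2 + (-4911 - (-3 + (5 + 2*85)**2/4)) = (-63)**2 + (-4911 - (-3 + (5 + 170)**2/4)) = 3969 + (-4911 - (-3 + (1/4)*175**2)) = 3969 + (-4911 - (-3 + (1/4)*30625)) = 3969 + (-4911 - (-3 + 30625/4)) = 3969 + (-4911 - 1*30613/4) = 3969 + (-4911 - 30613/4) = 3969 - 50257/4 = -34381/4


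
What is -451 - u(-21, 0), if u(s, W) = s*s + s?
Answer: -871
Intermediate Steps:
u(s, W) = s + s² (u(s, W) = s² + s = s + s²)
-451 - u(-21, 0) = -451 - (-21)*(1 - 21) = -451 - (-21)*(-20) = -451 - 1*420 = -451 - 420 = -871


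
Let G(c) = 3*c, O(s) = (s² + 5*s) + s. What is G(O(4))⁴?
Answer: 207360000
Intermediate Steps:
O(s) = s² + 6*s
G(O(4))⁴ = (3*(4*(6 + 4)))⁴ = (3*(4*10))⁴ = (3*40)⁴ = 120⁴ = 207360000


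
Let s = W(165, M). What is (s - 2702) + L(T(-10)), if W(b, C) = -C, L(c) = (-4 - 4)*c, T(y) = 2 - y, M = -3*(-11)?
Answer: -2831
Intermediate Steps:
M = 33
L(c) = -8*c
s = -33 (s = -1*33 = -33)
(s - 2702) + L(T(-10)) = (-33 - 2702) - 8*(2 - 1*(-10)) = -2735 - 8*(2 + 10) = -2735 - 8*12 = -2735 - 96 = -2831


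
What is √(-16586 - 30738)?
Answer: 2*I*√11831 ≈ 217.54*I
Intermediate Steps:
√(-16586 - 30738) = √(-47324) = 2*I*√11831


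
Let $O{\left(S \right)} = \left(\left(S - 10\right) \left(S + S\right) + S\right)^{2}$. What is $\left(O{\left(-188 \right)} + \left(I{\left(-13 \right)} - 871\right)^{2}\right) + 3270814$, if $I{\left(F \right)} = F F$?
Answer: $5518311218$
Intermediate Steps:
$I{\left(F \right)} = F^{2}$
$O{\left(S \right)} = \left(S + 2 S \left(-10 + S\right)\right)^{2}$ ($O{\left(S \right)} = \left(\left(-10 + S\right) 2 S + S\right)^{2} = \left(2 S \left(-10 + S\right) + S\right)^{2} = \left(S + 2 S \left(-10 + S\right)\right)^{2}$)
$\left(O{\left(-188 \right)} + \left(I{\left(-13 \right)} - 871\right)^{2}\right) + 3270814 = \left(\left(-188\right)^{2} \left(-19 + 2 \left(-188\right)\right)^{2} + \left(\left(-13\right)^{2} - 871\right)^{2}\right) + 3270814 = \left(35344 \left(-19 - 376\right)^{2} + \left(169 - 871\right)^{2}\right) + 3270814 = \left(35344 \left(-395\right)^{2} + \left(-702\right)^{2}\right) + 3270814 = \left(35344 \cdot 156025 + 492804\right) + 3270814 = \left(5514547600 + 492804\right) + 3270814 = 5515040404 + 3270814 = 5518311218$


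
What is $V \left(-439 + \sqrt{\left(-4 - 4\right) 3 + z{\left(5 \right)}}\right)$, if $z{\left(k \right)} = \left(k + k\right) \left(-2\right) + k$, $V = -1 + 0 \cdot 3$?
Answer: $439 - i \sqrt{39} \approx 439.0 - 6.245 i$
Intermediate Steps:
$V = -1$ ($V = -1 + 0 = -1$)
$z{\left(k \right)} = - 3 k$ ($z{\left(k \right)} = 2 k \left(-2\right) + k = - 4 k + k = - 3 k$)
$V \left(-439 + \sqrt{\left(-4 - 4\right) 3 + z{\left(5 \right)}}\right) = - (-439 + \sqrt{\left(-4 - 4\right) 3 - 15}) = - (-439 + \sqrt{\left(-8\right) 3 - 15}) = - (-439 + \sqrt{-24 - 15}) = - (-439 + \sqrt{-39}) = - (-439 + i \sqrt{39}) = 439 - i \sqrt{39}$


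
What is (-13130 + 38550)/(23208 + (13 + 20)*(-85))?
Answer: 25420/20403 ≈ 1.2459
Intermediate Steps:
(-13130 + 38550)/(23208 + (13 + 20)*(-85)) = 25420/(23208 + 33*(-85)) = 25420/(23208 - 2805) = 25420/20403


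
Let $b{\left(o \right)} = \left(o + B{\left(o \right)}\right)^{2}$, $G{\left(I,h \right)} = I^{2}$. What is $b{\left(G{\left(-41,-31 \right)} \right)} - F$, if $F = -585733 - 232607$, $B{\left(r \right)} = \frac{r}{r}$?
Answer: $3647464$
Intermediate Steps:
$B{\left(r \right)} = 1$
$F = -818340$
$b{\left(o \right)} = \left(1 + o\right)^{2}$ ($b{\left(o \right)} = \left(o + 1\right)^{2} = \left(1 + o\right)^{2}$)
$b{\left(G{\left(-41,-31 \right)} \right)} - F = \left(1 + \left(-41\right)^{2}\right)^{2} - -818340 = \left(1 + 1681\right)^{2} + 818340 = 1682^{2} + 818340 = 2829124 + 818340 = 3647464$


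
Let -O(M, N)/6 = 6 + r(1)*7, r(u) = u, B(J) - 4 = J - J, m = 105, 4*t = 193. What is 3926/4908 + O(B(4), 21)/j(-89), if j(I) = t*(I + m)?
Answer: 165503/236811 ≈ 0.69888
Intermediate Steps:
t = 193/4 (t = (1/4)*193 = 193/4 ≈ 48.250)
B(J) = 4 (B(J) = 4 + (J - J) = 4 + 0 = 4)
O(M, N) = -78 (O(M, N) = -6*(6 + 1*7) = -6*(6 + 7) = -6*13 = -78)
j(I) = 20265/4 + 193*I/4 (j(I) = 193*(I + 105)/4 = 193*(105 + I)/4 = 20265/4 + 193*I/4)
3926/4908 + O(B(4), 21)/j(-89) = 3926/4908 - 78/(20265/4 + (193/4)*(-89)) = 3926*(1/4908) - 78/(20265/4 - 17177/4) = 1963/2454 - 78/772 = 1963/2454 - 78*1/772 = 1963/2454 - 39/386 = 165503/236811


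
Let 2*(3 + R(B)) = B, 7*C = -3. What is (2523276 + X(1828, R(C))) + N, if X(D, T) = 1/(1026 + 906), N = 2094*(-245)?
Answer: 3883795273/1932 ≈ 2.0102e+6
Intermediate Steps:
C = -3/7 (C = (⅐)*(-3) = -3/7 ≈ -0.42857)
N = -513030
R(B) = -3 + B/2
X(D, T) = 1/1932
(2523276 + X(1828, R(C))) + N = (2523276 + 1/1932) - 513030 = 4874969233/1932 - 513030 = 3883795273/1932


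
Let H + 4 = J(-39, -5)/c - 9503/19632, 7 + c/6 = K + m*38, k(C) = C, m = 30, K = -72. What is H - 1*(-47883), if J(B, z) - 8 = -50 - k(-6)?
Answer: 997287919733/20829552 ≈ 47879.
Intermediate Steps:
J(B, z) = -36 (J(B, z) = 8 + (-50 - 1*(-6)) = 8 + (-50 + 6) = 8 - 44 = -36)
c = 6366 (c = -42 + 6*(-72 + 30*38) = -42 + 6*(-72 + 1140) = -42 + 6*1068 = -42 + 6408 = 6366)
H = -93518683/20829552 (H = -4 + (-36/6366 - 9503/19632) = -4 + (-36*1/6366 - 9503*1/19632) = -4 + (-6/1061 - 9503/19632) = -4 - 10200475/20829552 = -93518683/20829552 ≈ -4.4897)
H - 1*(-47883) = -93518683/20829552 - 1*(-47883) = -93518683/20829552 + 47883 = 997287919733/20829552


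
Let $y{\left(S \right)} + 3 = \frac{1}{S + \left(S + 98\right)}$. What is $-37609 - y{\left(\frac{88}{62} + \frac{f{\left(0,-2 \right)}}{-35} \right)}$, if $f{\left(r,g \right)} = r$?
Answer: $- \frac{117556387}{3126} \approx -37606.0$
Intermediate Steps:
$y{\left(S \right)} = -3 + \frac{1}{98 + 2 S}$ ($y{\left(S \right)} = -3 + \frac{1}{S + \left(S + 98\right)} = -3 + \frac{1}{S + \left(98 + S\right)} = -3 + \frac{1}{98 + 2 S}$)
$-37609 - y{\left(\frac{88}{62} + \frac{f{\left(0,-2 \right)}}{-35} \right)} = -37609 - \frac{-293 - 6 \left(\frac{88}{62} + \frac{0}{-35}\right)}{2 \left(49 + \left(\frac{88}{62} + \frac{0}{-35}\right)\right)} = -37609 - \frac{-293 - 6 \left(88 \cdot \frac{1}{62} + 0 \left(- \frac{1}{35}\right)\right)}{2 \left(49 + \left(88 \cdot \frac{1}{62} + 0 \left(- \frac{1}{35}\right)\right)\right)} = -37609 - \frac{-293 - 6 \left(\frac{44}{31} + 0\right)}{2 \left(49 + \left(\frac{44}{31} + 0\right)\right)} = -37609 - \frac{-293 - \frac{264}{31}}{2 \left(49 + \frac{44}{31}\right)} = -37609 - \frac{-293 - \frac{264}{31}}{2 \cdot \frac{1563}{31}} = -37609 - \frac{1}{2} \cdot \frac{31}{1563} \left(- \frac{9347}{31}\right) = -37609 - - \frac{9347}{3126} = -37609 + \frac{9347}{3126} = - \frac{117556387}{3126}$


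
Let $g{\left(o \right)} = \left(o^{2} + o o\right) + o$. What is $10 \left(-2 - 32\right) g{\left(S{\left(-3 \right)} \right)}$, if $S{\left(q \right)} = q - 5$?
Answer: $-40800$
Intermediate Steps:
$S{\left(q \right)} = -5 + q$
$g{\left(o \right)} = o + 2 o^{2}$ ($g{\left(o \right)} = \left(o^{2} + o^{2}\right) + o = 2 o^{2} + o = o + 2 o^{2}$)
$10 \left(-2 - 32\right) g{\left(S{\left(-3 \right)} \right)} = 10 \left(-2 - 32\right) \left(-5 - 3\right) \left(1 + 2 \left(-5 - 3\right)\right) = 10 \left(-34\right) \left(- 8 \left(1 + 2 \left(-8\right)\right)\right) = - 340 \left(- 8 \left(1 - 16\right)\right) = - 340 \left(\left(-8\right) \left(-15\right)\right) = \left(-340\right) 120 = -40800$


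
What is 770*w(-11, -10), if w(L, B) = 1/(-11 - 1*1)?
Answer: -385/6 ≈ -64.167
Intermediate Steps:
w(L, B) = -1/12 (w(L, B) = 1/(-11 - 1) = 1/(-12) = -1/12)
770*w(-11, -10) = 770*(-1/12) = -385/6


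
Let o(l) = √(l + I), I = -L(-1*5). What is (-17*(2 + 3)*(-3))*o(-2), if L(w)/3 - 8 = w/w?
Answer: 255*I*√29 ≈ 1373.2*I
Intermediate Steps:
L(w) = 27 (L(w) = 24 + 3*(w/w) = 24 + 3*1 = 24 + 3 = 27)
I = -27 (I = -1*27 = -27)
o(l) = √(-27 + l) (o(l) = √(l - 27) = √(-27 + l))
(-17*(2 + 3)*(-3))*o(-2) = (-17*(2 + 3)*(-3))*√(-27 - 2) = (-85*(-3))*√(-29) = (-17*(-15))*(I*√29) = 255*(I*√29) = 255*I*√29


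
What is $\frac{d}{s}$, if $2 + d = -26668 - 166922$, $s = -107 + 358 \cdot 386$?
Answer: $- \frac{193592}{138081} \approx -1.402$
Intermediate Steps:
$s = 138081$ ($s = -107 + 138188 = 138081$)
$d = -193592$ ($d = -2 - 193590 = -193592$)
$\frac{d}{s} = - \frac{193592}{138081}$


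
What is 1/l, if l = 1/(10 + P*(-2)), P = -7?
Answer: 24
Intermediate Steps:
l = 1/24 (l = 1/(10 - 7*(-2)) = 1/(10 + 14) = 1/24 ≈ 0.041667)
1/l = 1/(1/24) = 24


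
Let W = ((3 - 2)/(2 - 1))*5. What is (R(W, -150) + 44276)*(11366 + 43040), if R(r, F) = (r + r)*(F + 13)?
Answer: 2334343836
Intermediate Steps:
W = 5 (W = (1/1)*5 = (1*1)*5 = 1*5 = 5)
R(r, F) = 2*r*(13 + F) (R(r, F) = (2*r)*(13 + F) = 2*r*(13 + F))
(R(W, -150) + 44276)*(11366 + 43040) = (2*5*(13 - 150) + 44276)*(11366 + 43040) = (2*5*(-137) + 44276)*54406 = (-1370 + 44276)*54406 = 42906*54406 = 2334343836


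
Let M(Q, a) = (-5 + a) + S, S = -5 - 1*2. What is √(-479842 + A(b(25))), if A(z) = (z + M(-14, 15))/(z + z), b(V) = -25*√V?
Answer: I*√299900945/25 ≈ 692.71*I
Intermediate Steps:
S = -7 (S = -5 - 2 = -7)
M(Q, a) = -12 + a (M(Q, a) = (-5 + a) - 7 = -12 + a)
A(z) = (3 + z)/(2*z) (A(z) = (z + (-12 + 15))/(z + z) = (z + 3)/((2*z)) = (3 + z)*(1/(2*z)) = (3 + z)/(2*z))
√(-479842 + A(b(25))) = √(-479842 + (3 - 25*√25)/(2*((-25*√25)))) = √(-479842 + (3 - 25*5)/(2*((-25*5)))) = √(-479842 + (½)*(3 - 125)/(-125)) = √(-479842 + (½)*(-1/125)*(-122)) = √(-479842 + 61/125) = √(-59980189/125) = I*√299900945/25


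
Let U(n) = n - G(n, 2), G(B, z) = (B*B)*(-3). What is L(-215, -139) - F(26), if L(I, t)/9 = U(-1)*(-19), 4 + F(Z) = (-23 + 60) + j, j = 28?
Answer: -403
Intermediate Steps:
G(B, z) = -3*B² (G(B, z) = B²*(-3) = -3*B²)
U(n) = n + 3*n² (U(n) = n - (-3)*n² = n + 3*n²)
F(Z) = 61 (F(Z) = -4 + ((-23 + 60) + 28) = -4 + (37 + 28) = -4 + 65 = 61)
L(I, t) = -342 (L(I, t) = 9*(-(1 + 3*(-1))*(-19)) = 9*(-(1 - 3)*(-19)) = 9*(-1*(-2)*(-19)) = 9*(2*(-19)) = 9*(-38) = -342)
L(-215, -139) - F(26) = -342 - 1*61 = -342 - 61 = -403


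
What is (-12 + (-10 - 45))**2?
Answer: 4489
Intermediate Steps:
(-12 + (-10 - 45))**2 = (-12 - 55)**2 = (-67)**2 = 4489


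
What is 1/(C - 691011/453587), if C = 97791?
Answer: 23873/2334528174 ≈ 1.0226e-5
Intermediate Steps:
1/(C - 691011/453587) = 1/(97791 - 691011/453587) = 1/(97791 - 691011*1/453587) = 1/(97791 - 36369/23873) = 1/(2334528174/23873) = 23873/2334528174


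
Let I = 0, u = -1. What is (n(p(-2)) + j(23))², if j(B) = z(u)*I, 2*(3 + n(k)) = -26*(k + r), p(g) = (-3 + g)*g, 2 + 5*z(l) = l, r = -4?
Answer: 6561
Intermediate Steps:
z(l) = -⅖ + l/5
p(g) = g*(-3 + g)
n(k) = 49 - 13*k (n(k) = -3 + (-26*(k - 4))/2 = -3 + (-26*(-4 + k))/2 = -3 + (104 - 26*k)/2 = -3 + (52 - 13*k) = 49 - 13*k)
j(B) = 0 (j(B) = (-⅖ + (⅕)*(-1))*0 = (-⅖ - ⅕)*0 = -⅗*0 = 0)
(n(p(-2)) + j(23))² = ((49 - (-26)*(-3 - 2)) + 0)² = ((49 - (-26)*(-5)) + 0)² = ((49 - 13*10) + 0)² = ((49 - 130) + 0)² = (-81 + 0)² = (-81)² = 6561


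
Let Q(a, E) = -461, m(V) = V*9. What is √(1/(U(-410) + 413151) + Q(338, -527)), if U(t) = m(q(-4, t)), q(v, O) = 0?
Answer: I*√78689817784110/413151 ≈ 21.471*I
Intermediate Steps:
m(V) = 9*V
U(t) = 0 (U(t) = 9*0 = 0)
√(1/(U(-410) + 413151) + Q(338, -527)) = √(1/(0 + 413151) - 461) = √(1/413151 - 461) = √(-190462610/413151) = I*√78689817784110/413151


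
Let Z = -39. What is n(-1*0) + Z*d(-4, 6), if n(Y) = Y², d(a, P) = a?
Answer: 156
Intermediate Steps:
n(-1*0) + Z*d(-4, 6) = (-1*0)² - 39*(-4) = 0² + 156 = 0 + 156 = 156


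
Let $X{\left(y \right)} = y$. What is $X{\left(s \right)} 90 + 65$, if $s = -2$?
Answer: $-115$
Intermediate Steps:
$X{\left(s \right)} 90 + 65 = \left(-2\right) 90 + 65 = -180 + 65 = -115$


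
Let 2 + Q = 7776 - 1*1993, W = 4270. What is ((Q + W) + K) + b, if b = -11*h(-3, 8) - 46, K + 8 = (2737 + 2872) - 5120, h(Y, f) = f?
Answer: 10398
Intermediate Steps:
Q = 5781 (Q = -2 + (7776 - 1*1993) = -2 + (7776 - 1993) = -2 + 5783 = 5781)
K = 481 (K = -8 + ((2737 + 2872) - 5120) = -8 + (5609 - 5120) = -8 + 489 = 481)
b = -134 (b = -11*8 - 46 = -88 - 46 = -134)
((Q + W) + K) + b = ((5781 + 4270) + 481) - 134 = (10051 + 481) - 134 = 10532 - 134 = 10398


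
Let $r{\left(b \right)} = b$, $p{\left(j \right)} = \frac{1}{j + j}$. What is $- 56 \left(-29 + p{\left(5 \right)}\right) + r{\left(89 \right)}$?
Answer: $\frac{8537}{5} \approx 1707.4$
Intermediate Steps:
$p{\left(j \right)} = \frac{1}{2 j}$
$- 56 \left(-29 + p{\left(5 \right)}\right) + r{\left(89 \right)} = - 56 \left(-29 + \frac{1}{2 \cdot 5}\right) + 89 = - 56 \left(-29 + \frac{1}{2} \cdot \frac{1}{5}\right) + 89 = - 56 \left(-29 + \frac{1}{10}\right) + 89 = \left(-56\right) \left(- \frac{289}{10}\right) + 89 = \frac{8092}{5} + 89 = \frac{8537}{5}$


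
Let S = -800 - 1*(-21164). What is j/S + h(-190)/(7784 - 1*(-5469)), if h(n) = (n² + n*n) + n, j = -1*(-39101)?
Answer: 1984617193/269884092 ≈ 7.3536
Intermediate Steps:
j = 39101
h(n) = n + 2*n² (h(n) = (n² + n²) + n = 2*n² + n = n + 2*n²)
S = 20364 (S = -800 + 21164 = 20364)
j/S + h(-190)/(7784 - 1*(-5469)) = 39101/20364 + (-190*(1 + 2*(-190)))/(7784 - 1*(-5469)) = 39101*(1/20364) + (-190*(1 - 380))/(7784 + 5469) = 39101/20364 - 190*(-379)/13253 = 39101/20364 + 72010*(1/13253) = 39101/20364 + 72010/13253 = 1984617193/269884092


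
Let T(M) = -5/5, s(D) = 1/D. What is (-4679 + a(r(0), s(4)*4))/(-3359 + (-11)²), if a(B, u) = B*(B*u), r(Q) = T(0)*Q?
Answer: 4679/3238 ≈ 1.4450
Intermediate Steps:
T(M) = -1 (T(M) = -5*⅕ = -1)
r(Q) = -Q
a(B, u) = u*B²
(-4679 + a(r(0), s(4)*4))/(-3359 + (-11)²) = (-4679 + (4/4)*(-1*0)²)/(-3359 + (-11)²) = (-4679 + ((¼)*4)*0²)/(-3359 + 121) = (-4679 + 1*0)/(-3238) = (-4679 + 0)*(-1/3238) = -4679*(-1/3238) = 4679/3238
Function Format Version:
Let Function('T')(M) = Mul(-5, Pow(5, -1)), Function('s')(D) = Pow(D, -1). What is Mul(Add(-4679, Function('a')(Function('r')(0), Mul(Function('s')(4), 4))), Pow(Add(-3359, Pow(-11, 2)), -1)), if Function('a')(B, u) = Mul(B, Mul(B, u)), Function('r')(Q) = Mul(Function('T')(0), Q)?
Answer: Rational(4679, 3238) ≈ 1.4450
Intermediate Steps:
Function('T')(M) = -1 (Function('T')(M) = Mul(-5, Rational(1, 5)) = -1)
Function('r')(Q) = Mul(-1, Q)
Function('a')(B, u) = Mul(u, Pow(B, 2))
Mul(Add(-4679, Function('a')(Function('r')(0), Mul(Function('s')(4), 4))), Pow(Add(-3359, Pow(-11, 2)), -1)) = Mul(Add(-4679, Mul(Mul(Pow(4, -1), 4), Pow(Mul(-1, 0), 2))), Pow(Add(-3359, Pow(-11, 2)), -1)) = Mul(Add(-4679, Mul(Mul(Rational(1, 4), 4), Pow(0, 2))), Pow(Add(-3359, 121), -1)) = Mul(Add(-4679, Mul(1, 0)), Pow(-3238, -1)) = Mul(Add(-4679, 0), Rational(-1, 3238)) = Mul(-4679, Rational(-1, 3238)) = Rational(4679, 3238)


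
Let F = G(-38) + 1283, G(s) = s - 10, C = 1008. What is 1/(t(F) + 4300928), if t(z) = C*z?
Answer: 1/5545808 ≈ 1.8032e-7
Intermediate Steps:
G(s) = -10 + s
F = 1235 (F = (-10 - 38) + 1283 = -48 + 1283 = 1235)
t(z) = 1008*z
1/(t(F) + 4300928) = 1/(1008*1235 + 4300928) = 1/(1244880 + 4300928) = 1/5545808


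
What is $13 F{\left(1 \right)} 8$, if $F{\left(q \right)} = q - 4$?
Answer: $-312$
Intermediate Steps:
$F{\left(q \right)} = -4 + q$
$13 F{\left(1 \right)} 8 = 13 \left(-4 + 1\right) 8 = 13 \left(-3\right) 8 = \left(-39\right) 8 = -312$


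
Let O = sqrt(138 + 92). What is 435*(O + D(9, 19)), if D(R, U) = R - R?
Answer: 435*sqrt(230) ≈ 6597.1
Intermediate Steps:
D(R, U) = 0
O = sqrt(230) ≈ 15.166
435*(O + D(9, 19)) = 435*(sqrt(230) + 0) = 435*sqrt(230)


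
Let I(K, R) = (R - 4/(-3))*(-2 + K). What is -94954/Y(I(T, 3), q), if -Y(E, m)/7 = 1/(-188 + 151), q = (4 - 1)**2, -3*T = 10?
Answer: -3513298/7 ≈ -5.0190e+5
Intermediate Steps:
T = -10/3 (T = -1/3*10 = -10/3 ≈ -3.3333)
q = 9 (q = 3**2 = 9)
I(K, R) = (-2 + K)*(4/3 + R) (I(K, R) = (R - 4*(-1/3))*(-2 + K) = (R + 4/3)*(-2 + K) = (4/3 + R)*(-2 + K) = (-2 + K)*(4/3 + R))
Y(E, m) = 7/37 (Y(E, m) = -7/(-188 + 151) = -7/(-37) = -7*(-1/37) = 7/37)
-94954/Y(I(T, 3), q) = -94954/7/37 = -94954*37/7 = -3513298/7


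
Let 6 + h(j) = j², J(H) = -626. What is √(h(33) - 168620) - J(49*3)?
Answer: 626 + I*√167537 ≈ 626.0 + 409.31*I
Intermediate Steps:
h(j) = -6 + j²
√(h(33) - 168620) - J(49*3) = √((-6 + 33²) - 168620) - 1*(-626) = √((-6 + 1089) - 168620) + 626 = √(1083 - 168620) + 626 = √(-167537) + 626 = I*√167537 + 626 = 626 + I*√167537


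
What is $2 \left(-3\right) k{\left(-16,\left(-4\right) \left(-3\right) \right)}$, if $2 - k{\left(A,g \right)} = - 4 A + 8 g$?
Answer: $948$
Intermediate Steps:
$k{\left(A,g \right)} = 2 - 8 g + 4 A$ ($k{\left(A,g \right)} = 2 - \left(- 4 A + 8 g\right) = 2 + \left(- 8 g + 4 A\right) = 2 - 8 g + 4 A$)
$2 \left(-3\right) k{\left(-16,\left(-4\right) \left(-3\right) \right)} = 2 \left(-3\right) \left(2 - 8 \left(\left(-4\right) \left(-3\right)\right) + 4 \left(-16\right)\right) = - 6 \left(2 - 96 - 64\right) = \left(-6\right) \left(-158\right) = 948$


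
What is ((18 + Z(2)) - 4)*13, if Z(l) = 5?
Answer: 247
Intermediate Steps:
((18 + Z(2)) - 4)*13 = ((18 + 5) - 4)*13 = (23 - 4)*13 = 19*13 = 247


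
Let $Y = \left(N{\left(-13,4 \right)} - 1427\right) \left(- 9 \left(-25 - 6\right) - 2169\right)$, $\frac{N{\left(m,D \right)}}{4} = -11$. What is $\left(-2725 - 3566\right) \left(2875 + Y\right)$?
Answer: $-17508261915$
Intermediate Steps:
$N{\left(m,D \right)} = -44$ ($N{\left(m,D \right)} = 4 \left(-11\right) = -44$)
$Y = 2780190$ ($Y = \left(-44 - 1427\right) \left(- 9 \left(-25 - 6\right) - 2169\right) = - 1471 \left(- 9 \left(-25 - 6\right) - 2169\right) = - 1471 \left(\left(-9\right) \left(-31\right) - 2169\right) = - 1471 \left(279 - 2169\right) = \left(-1471\right) \left(-1890\right) = 2780190$)
$\left(-2725 - 3566\right) \left(2875 + Y\right) = \left(-2725 - 3566\right) \left(2875 + 2780190\right) = \left(-2725 - 3566\right) 2783065 = \left(-6291\right) 2783065 = -17508261915$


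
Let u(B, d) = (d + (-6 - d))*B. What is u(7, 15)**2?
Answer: 1764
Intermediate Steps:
u(B, d) = -6*B
u(7, 15)**2 = (-6*7)**2 = (-42)**2 = 1764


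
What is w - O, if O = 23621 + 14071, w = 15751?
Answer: -21941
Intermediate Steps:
O = 37692
w - O = 15751 - 1*37692 = 15751 - 37692 = -21941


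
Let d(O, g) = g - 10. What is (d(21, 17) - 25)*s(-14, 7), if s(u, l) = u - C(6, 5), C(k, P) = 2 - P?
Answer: 198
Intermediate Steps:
s(u, l) = 3 + u (s(u, l) = u - (2 - 1*5) = u - (2 - 5) = u - 1*(-3) = u + 3 = 3 + u)
d(O, g) = -10 + g
(d(21, 17) - 25)*s(-14, 7) = ((-10 + 17) - 25)*(3 - 14) = (7 - 25)*(-11) = -18*(-11) = 198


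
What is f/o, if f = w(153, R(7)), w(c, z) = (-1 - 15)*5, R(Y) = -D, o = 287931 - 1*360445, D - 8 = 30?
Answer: 40/36257 ≈ 0.0011032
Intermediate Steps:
D = 38 (D = 8 + 30 = 38)
o = -72514 (o = 287931 - 360445 = -72514)
R(Y) = -38 (R(Y) = -1*38 = -38)
w(c, z) = -80 (w(c, z) = -16*5 = -80)
f = -80
f/o = -80/(-72514) = -80*(-1/72514) = 40/36257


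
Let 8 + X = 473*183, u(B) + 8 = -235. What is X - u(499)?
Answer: 86794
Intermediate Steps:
u(B) = -243 (u(B) = -8 - 235 = -243)
X = 86551 (X = -8 + 473*183 = -8 + 86559 = 86551)
X - u(499) = 86551 - 1*(-243) = 86551 + 243 = 86794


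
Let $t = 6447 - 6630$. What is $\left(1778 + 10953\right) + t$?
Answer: $12548$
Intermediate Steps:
$t = -183$
$\left(1778 + 10953\right) + t = \left(1778 + 10953\right) - 183 = 12731 - 183 = 12548$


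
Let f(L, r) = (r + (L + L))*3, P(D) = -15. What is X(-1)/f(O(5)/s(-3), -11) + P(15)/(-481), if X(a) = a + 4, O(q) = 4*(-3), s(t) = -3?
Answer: -436/1443 ≈ -0.30215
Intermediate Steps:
O(q) = -12
X(a) = 4 + a
f(L, r) = 3*r + 6*L (f(L, r) = (r + 2*L)*3 = 3*r + 6*L)
X(-1)/f(O(5)/s(-3), -11) + P(15)/(-481) = (4 - 1)/(3*(-11) + 6*(-12/(-3))) - 15/(-481) = 3/(-33 + 6*(-12*(-⅓))) - 15*(-1/481) = 3/(-33 + 6*4) + 15/481 = 3/(-33 + 24) + 15/481 = 3/(-9) + 15/481 = 3*(-⅑) + 15/481 = -⅓ + 15/481 = -436/1443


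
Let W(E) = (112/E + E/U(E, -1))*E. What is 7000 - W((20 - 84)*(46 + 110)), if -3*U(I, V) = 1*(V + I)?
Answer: -230264088/9985 ≈ -23061.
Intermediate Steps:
U(I, V) = -I/3 - V/3 (U(I, V) = -(V + I)/3 = -(I + V)/3 = -I/3 - V/3)
W(E) = E*(112/E + E/(⅓ - E/3)) (W(E) = (112/E + E/(-E/3 - ⅓*(-1)))*E = (112/E + E/(-E/3 + ⅓))*E = (112/E + E/(⅓ - E/3))*E = E*(112/E + E/(⅓ - E/3)))
7000 - W((20 - 84)*(46 + 110)) = 7000 - (-112 - 3*(20 - 84)²*(46 + 110)² + 112*((20 - 84)*(46 + 110)))/(-1 + (20 - 84)*(46 + 110)) = 7000 - (-112 - 3*(-64*156)² + 112*(-64*156))/(-1 - 64*156) = 7000 - (-112 - 3*(-9984)² + 112*(-9984))/(-1 - 9984) = 7000 - (-112 - 3*99680256 - 1118208)/(-9985) = 7000 - (-1)*(-112 - 299040768 - 1118208)/9985 = 7000 - (-1)*(-300159088)/9985 = 7000 - 1*300159088/9985 = 7000 - 300159088/9985 = -230264088/9985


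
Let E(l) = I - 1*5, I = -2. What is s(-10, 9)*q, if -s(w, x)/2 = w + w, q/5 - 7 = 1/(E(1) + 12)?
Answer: 1440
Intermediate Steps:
E(l) = -7 (E(l) = -2 - 1*5 = -2 - 5 = -7)
q = 36 (q = 35 + 5/(-7 + 12) = 35 + 5/5 = 35 + 5*(⅕) = 35 + 1 = 36)
s(w, x) = -4*w (s(w, x) = -2*(w + w) = -4*w)
s(-10, 9)*q = -4*(-10)*36 = 40*36 = 1440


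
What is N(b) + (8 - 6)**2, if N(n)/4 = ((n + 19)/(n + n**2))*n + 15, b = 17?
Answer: 72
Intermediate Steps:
N(n) = 60 + 4*n*(19 + n)/(n + n**2) (N(n) = 4*(((n + 19)/(n + n**2))*n + 15) = 4*(((19 + n)/(n + n**2))*n + 15) = 4*(n*(19 + n)/(n + n**2) + 15) = 4*(15 + n*(19 + n)/(n + n**2)) = 60 + 4*n*(19 + n)/(n + n**2))
N(b) + (8 - 6)**2 = 8*(17 + 8*17)/(1 + 17) + (8 - 6)**2 = 8*(17 + 136)/18 + 2**2 = 8*(1/18)*153 + 4 = 68 + 4 = 72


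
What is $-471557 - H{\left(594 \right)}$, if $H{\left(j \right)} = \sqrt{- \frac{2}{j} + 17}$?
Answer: $-471557 - \frac{2 \sqrt{41646}}{99} \approx -4.7156 \cdot 10^{5}$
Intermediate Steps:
$H{\left(j \right)} = \sqrt{17 - \frac{2}{j}}$
$-471557 - H{\left(594 \right)} = -471557 - \sqrt{17 - \frac{2}{594}} = -471557 - \sqrt{17 - \frac{1}{297}} = -471557 - \sqrt{\frac{5048}{297}} = -471557 - \frac{2 \sqrt{41646}}{99}$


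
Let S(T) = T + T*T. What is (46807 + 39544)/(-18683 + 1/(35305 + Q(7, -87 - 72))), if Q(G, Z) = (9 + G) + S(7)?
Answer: -3054839327/660948490 ≈ -4.6219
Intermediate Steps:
S(T) = T + T**2
Q(G, Z) = 65 + G (Q(G, Z) = (9 + G) + 7*(1 + 7) = (9 + G) + 7*8 = (9 + G) + 56 = 65 + G)
(46807 + 39544)/(-18683 + 1/(35305 + Q(7, -87 - 72))) = (46807 + 39544)/(-18683 + 1/(35305 + (65 + 7))) = 86351/(-18683 + 1/(35305 + 72)) = 86351/(-18683 + 1/35377) = 86351/(-660948490/35377) = 86351*(-35377/660948490) = -3054839327/660948490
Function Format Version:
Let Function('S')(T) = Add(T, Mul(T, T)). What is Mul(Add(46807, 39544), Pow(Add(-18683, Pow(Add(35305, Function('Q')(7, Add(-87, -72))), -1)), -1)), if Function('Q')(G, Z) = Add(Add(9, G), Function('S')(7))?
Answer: Rational(-3054839327, 660948490) ≈ -4.6219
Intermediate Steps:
Function('S')(T) = Add(T, Pow(T, 2))
Function('Q')(G, Z) = Add(65, G) (Function('Q')(G, Z) = Add(Add(9, G), Mul(7, Add(1, 7))) = Add(Add(9, G), Mul(7, 8)) = Add(Add(9, G), 56) = Add(65, G))
Mul(Add(46807, 39544), Pow(Add(-18683, Pow(Add(35305, Function('Q')(7, Add(-87, -72))), -1)), -1)) = Mul(Add(46807, 39544), Pow(Add(-18683, Pow(Add(35305, Add(65, 7)), -1)), -1)) = Mul(86351, Pow(Add(-18683, Pow(Add(35305, 72), -1)), -1)) = Mul(86351, Pow(Add(-18683, Pow(35377, -1)), -1)) = Mul(86351, Pow(Add(-18683, Rational(1, 35377)), -1)) = Mul(86351, Pow(Rational(-660948490, 35377), -1)) = Mul(86351, Rational(-35377, 660948490)) = Rational(-3054839327, 660948490)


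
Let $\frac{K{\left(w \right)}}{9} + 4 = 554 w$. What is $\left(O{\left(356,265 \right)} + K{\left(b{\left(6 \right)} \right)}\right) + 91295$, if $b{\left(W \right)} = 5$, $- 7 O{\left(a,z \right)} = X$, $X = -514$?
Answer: $\frac{813837}{7} \approx 1.1626 \cdot 10^{5}$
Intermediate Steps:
$O{\left(a,z \right)} = \frac{514}{7}$ ($O{\left(a,z \right)} = \left(- \frac{1}{7}\right) \left(-514\right) = \frac{514}{7}$)
$K{\left(w \right)} = -36 + 4986 w$ ($K{\left(w \right)} = -36 + 9 \cdot 554 w = -36 + 4986 w$)
$\left(O{\left(356,265 \right)} + K{\left(b{\left(6 \right)} \right)}\right) + 91295 = \left(\frac{514}{7} + \left(-36 + 4986 \cdot 5\right)\right) + 91295 = \left(\frac{514}{7} + \left(-36 + 24930\right)\right) + 91295 = \left(\frac{514}{7} + 24894\right) + 91295 = \frac{174772}{7} + 91295 = \frac{813837}{7}$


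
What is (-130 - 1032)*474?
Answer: -550788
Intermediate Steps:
(-130 - 1032)*474 = -1162*474 = -550788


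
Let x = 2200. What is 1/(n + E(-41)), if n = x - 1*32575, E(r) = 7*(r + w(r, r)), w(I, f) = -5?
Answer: -1/30697 ≈ -3.2576e-5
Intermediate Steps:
E(r) = -35 + 7*r (E(r) = 7*(r - 5) = 7*(-5 + r) = -35 + 7*r)
n = -30375 (n = 2200 - 1*32575 = 2200 - 32575 = -30375)
1/(n + E(-41)) = 1/(-30375 + (-35 + 7*(-41))) = 1/(-30375 + (-35 - 287)) = 1/(-30375 - 322) = 1/(-30697) = -1/30697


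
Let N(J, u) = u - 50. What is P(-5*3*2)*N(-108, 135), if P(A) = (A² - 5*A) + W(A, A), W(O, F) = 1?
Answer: 89335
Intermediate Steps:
N(J, u) = -50 + u
P(A) = 1 + A² - 5*A (P(A) = (A² - 5*A) + 1 = 1 + A² - 5*A)
P(-5*3*2)*N(-108, 135) = (1 + (-5*3*2)² - 5*(-5*3)*2)*(-50 + 135) = (1 + (-15*2)² - (-75)*2)*85 = (1 + (-30)² - 5*(-30))*85 = (1 + 900 + 150)*85 = 1051*85 = 89335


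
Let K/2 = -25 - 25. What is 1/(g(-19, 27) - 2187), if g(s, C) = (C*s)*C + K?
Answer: -1/16138 ≈ -6.1966e-5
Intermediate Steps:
K = -100 (K = 2*(-25 - 25) = 2*(-50) = -100)
g(s, C) = -100 + s*C² (g(s, C) = (C*s)*C - 100 = s*C² - 100 = -100 + s*C²)
1/(g(-19, 27) - 2187) = 1/((-100 - 19*27²) - 2187) = 1/((-100 - 19*729) - 2187) = 1/((-100 - 13851) - 2187) = 1/(-13951 - 2187) = 1/(-16138) = -1/16138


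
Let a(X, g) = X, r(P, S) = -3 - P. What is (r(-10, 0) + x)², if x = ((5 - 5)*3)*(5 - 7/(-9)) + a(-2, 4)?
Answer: 25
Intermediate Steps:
x = -2 (x = ((5 - 5)*3)*(5 - 7/(-9)) - 2 = (0*3)*(5 - 7*(-⅑)) - 2 = 0*(5 + 7/9) - 2 = 0*(52/9) - 2 = 0 - 2 = -2)
(r(-10, 0) + x)² = ((-3 - 1*(-10)) - 2)² = ((-3 + 10) - 2)² = (7 - 2)² = 5² = 25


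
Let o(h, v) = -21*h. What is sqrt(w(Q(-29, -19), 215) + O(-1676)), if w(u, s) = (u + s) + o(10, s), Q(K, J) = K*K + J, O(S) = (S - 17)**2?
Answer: 18*sqrt(8849) ≈ 1693.2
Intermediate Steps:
O(S) = (-17 + S)**2
Q(K, J) = J + K**2 (Q(K, J) = K**2 + J = J + K**2)
w(u, s) = -210 + s + u (w(u, s) = (u + s) - 21*10 = (s + u) - 210 = -210 + s + u)
sqrt(w(Q(-29, -19), 215) + O(-1676)) = sqrt((-210 + 215 + (-19 + (-29)**2)) + (-17 - 1676)**2) = sqrt((-210 + 215 + (-19 + 841)) + (-1693)**2) = sqrt((-210 + 215 + 822) + 2866249) = sqrt(827 + 2866249) = sqrt(2867076) = 18*sqrt(8849)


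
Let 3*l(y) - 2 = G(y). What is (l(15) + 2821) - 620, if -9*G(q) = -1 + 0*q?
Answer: 59446/27 ≈ 2201.7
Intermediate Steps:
G(q) = ⅑ (G(q) = -(-1 + 0*q)/9 = -(-1 + 0)/9 = -⅑*(-1) = ⅑)
l(y) = 19/27 (l(y) = ⅔ + (⅓)*(⅑) = ⅔ + 1/27 = 19/27)
(l(15) + 2821) - 620 = (19/27 + 2821) - 620 = 76186/27 - 620 = 59446/27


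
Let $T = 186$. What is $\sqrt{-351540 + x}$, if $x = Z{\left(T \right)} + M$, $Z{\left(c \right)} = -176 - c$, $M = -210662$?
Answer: $2 i \sqrt{140641} \approx 750.04 i$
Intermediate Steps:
$x = -211024$ ($x = \left(-176 - 186\right) - 210662 = -362 - 210662 = -211024$)
$\sqrt{-351540 + x} = \sqrt{-351540 - 211024} = \sqrt{-562564} = 2 i \sqrt{140641}$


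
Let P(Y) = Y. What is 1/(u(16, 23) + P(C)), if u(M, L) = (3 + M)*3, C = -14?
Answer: 1/43 ≈ 0.023256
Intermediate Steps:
u(M, L) = 9 + 3*M
1/(u(16, 23) + P(C)) = 1/((9 + 3*16) - 14) = 1/((9 + 48) - 14) = 1/(57 - 14) = 1/43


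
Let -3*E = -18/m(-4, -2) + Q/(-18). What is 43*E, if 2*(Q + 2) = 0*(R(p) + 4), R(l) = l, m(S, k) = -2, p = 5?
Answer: -3526/27 ≈ -130.59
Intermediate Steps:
Q = -2 (Q = -2 + (0*(5 + 4))/2 = -2 + (0*9)/2 = -2 + (½)*0 = -2 + 0 = -2)
E = -82/27 (E = -(-18/(-2) - 2/(-18))/3 = -(-18*(-½) - 2*(-1/18))/3 = -(9 + ⅑)/3 = -⅓*82/9 = -82/27 ≈ -3.0370)
43*E = 43*(-82/27) = -3526/27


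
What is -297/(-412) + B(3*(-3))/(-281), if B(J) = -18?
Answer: 90873/115772 ≈ 0.78493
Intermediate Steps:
-297/(-412) + B(3*(-3))/(-281) = -297/(-412) - 18/(-281) = -297*(-1/412) - 18*(-1/281) = 297/412 + 18/281 = 90873/115772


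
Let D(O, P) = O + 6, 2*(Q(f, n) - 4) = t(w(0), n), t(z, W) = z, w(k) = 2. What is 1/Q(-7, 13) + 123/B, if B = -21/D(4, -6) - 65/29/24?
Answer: -2132567/38165 ≈ -55.878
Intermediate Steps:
Q(f, n) = 5 (Q(f, n) = 4 + (½)*2 = 4 + 1 = 5)
D(O, P) = 6 + O
B = -7633/3480 (B = -21/(6 + 4) - 65/29/24 = -21/10 - 65*1/29*(1/24) = -21*⅒ - 65/29*1/24 = -21/10 - 65/696 = -7633/3480 ≈ -2.1934)
1/Q(-7, 13) + 123/B = 1/5 + 123/(-7633/3480) = ⅕ - 3480/7633*123 = ⅕ - 428040/7633 = -2132567/38165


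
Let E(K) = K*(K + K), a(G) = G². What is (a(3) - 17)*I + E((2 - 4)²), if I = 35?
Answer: -248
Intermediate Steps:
E(K) = 2*K² (E(K) = K*(2*K) = 2*K²)
(a(3) - 17)*I + E((2 - 4)²) = (3² - 17)*35 + 2*((2 - 4)²)² = (9 - 17)*35 + 2*((-2)²)² = -8*35 + 2*4² = -280 + 2*16 = -280 + 32 = -248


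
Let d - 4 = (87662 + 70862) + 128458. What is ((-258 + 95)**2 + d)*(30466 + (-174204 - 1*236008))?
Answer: -119071257030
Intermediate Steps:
d = 286986 (d = 4 + ((87662 + 70862) + 128458) = 4 + (158524 + 128458) = 4 + 286982 = 286986)
((-258 + 95)**2 + d)*(30466 + (-174204 - 1*236008)) = ((-258 + 95)**2 + 286986)*(30466 + (-174204 - 1*236008)) = ((-163)**2 + 286986)*(30466 + (-174204 - 236008)) = (26569 + 286986)*(30466 - 410212) = 313555*(-379746) = -119071257030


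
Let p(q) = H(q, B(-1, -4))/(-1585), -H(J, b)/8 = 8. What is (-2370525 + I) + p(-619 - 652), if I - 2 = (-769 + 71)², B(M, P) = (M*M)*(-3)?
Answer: -2985060551/1585 ≈ -1.8833e+6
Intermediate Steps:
B(M, P) = -3*M² (B(M, P) = M²*(-3) = -3*M²)
H(J, b) = -64 (H(J, b) = -8*8 = -64)
p(q) = 64/1585 (p(q) = -64/(-1585) = -64*(-1/1585) = 64/1585)
I = 487206 (I = 2 + (-769 + 71)² = 2 + (-698)² = 2 + 487204 = 487206)
(-2370525 + I) + p(-619 - 652) = (-2370525 + 487206) + 64/1585 = -1883319 + 64/1585 = -2985060551/1585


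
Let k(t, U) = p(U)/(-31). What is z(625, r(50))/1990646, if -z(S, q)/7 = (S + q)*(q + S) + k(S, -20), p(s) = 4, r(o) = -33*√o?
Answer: -13797321/8815718 + 103125*√2/142189 ≈ -0.53940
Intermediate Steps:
k(t, U) = -4/31 (k(t, U) = 4/(-31) = 4*(-1/31) = -4/31)
z(S, q) = 28/31 - 7*(S + q)² (z(S, q) = -7*((S + q)*(q + S) - 4/31) = -7*((S + q)*(S + q) - 4/31) = -7*((S + q)² - 4/31) = -7*(-4/31 + (S + q)²) = 28/31 - 7*(S + q)²)
z(625, r(50))/1990646 = (28/31 - 7*(625 - 165*√2)²)/1990646 = (28/31 - 7*(625 - 165*√2)²)*(1/1990646) = 2/4407859 - (625 - 165*√2)²/284378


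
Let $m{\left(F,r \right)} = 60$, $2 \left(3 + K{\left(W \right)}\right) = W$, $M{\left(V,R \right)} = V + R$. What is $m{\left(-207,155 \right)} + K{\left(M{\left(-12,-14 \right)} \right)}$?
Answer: $44$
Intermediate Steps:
$M{\left(V,R \right)} = R + V$
$K{\left(W \right)} = -3 + \frac{W}{2}$
$m{\left(-207,155 \right)} + K{\left(M{\left(-12,-14 \right)} \right)} = 60 + \left(-3 + \frac{-14 - 12}{2}\right) = 60 + \left(-3 + \frac{1}{2} \left(-26\right)\right) = 60 - 16 = 44$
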